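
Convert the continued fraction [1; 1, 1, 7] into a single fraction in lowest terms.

23/15

a_0 = 1: 1/1
a_1 = 1: 2/1
a_2 = 1: 3/2
a_3 = 7: 23/15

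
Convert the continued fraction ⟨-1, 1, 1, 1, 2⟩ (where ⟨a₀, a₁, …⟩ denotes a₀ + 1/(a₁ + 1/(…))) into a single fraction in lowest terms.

-3/8

Compute successive convergents:
a_0 = -1: -1/1
a_1 = 1: 0/1
a_2 = 1: -1/2
a_3 = 1: -1/3
a_4 = 2: -3/8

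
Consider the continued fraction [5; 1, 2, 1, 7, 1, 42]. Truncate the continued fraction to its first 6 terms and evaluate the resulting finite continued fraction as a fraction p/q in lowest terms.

201/35

Compute successive convergents:
a_0 = 5: 5/1
a_1 = 1: 6/1
a_2 = 2: 17/3
a_3 = 1: 23/4
a_4 = 7: 178/31
a_5 = 1: 201/35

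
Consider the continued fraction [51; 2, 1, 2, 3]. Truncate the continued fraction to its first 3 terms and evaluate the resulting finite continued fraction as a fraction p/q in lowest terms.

154/3

Work from the innermost term outward:
Start with 1.
2 + 1/(1/1) = 2 + 1/1 = 3/1
51 + 1/(3/1) = 51 + 1/3 = 154/3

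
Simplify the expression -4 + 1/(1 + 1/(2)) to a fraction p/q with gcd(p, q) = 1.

Start with 2.
1 + 1/(2/1) = 1 + 1/2 = 3/2
-4 + 1/(3/2) = -4 + 2/3 = -10/3

-10/3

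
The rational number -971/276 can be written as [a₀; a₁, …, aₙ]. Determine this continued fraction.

⌊-971/276⌋ = -4, remainder 133
⌊276/133⌋ = 2, remainder 10
⌊133/10⌋ = 13, remainder 3
⌊10/3⌋ = 3, remainder 1
⌊3/1⌋ = 3, remainder 0

[-4; 2, 13, 3, 3]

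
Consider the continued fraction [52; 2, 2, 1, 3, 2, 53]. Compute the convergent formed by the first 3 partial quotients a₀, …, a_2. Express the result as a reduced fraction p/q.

262/5

Compute successive convergents:
a_0 = 52: 52/1
a_1 = 2: 105/2
a_2 = 2: 262/5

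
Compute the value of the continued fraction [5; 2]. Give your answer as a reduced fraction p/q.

11/2

a_0 = 5: 5/1
a_1 = 2: 11/2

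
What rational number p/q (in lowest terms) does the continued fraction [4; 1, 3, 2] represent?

Collapse the nested fraction from the inside out:
Start with 2.
3 + 1/(2/1) = 3 + 1/2 = 7/2
1 + 1/(7/2) = 1 + 2/7 = 9/7
4 + 1/(9/7) = 4 + 7/9 = 43/9

43/9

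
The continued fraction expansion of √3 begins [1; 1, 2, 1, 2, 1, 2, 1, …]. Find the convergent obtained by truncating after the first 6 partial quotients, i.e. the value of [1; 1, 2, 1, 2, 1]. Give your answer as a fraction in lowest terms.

26/15

Starting at the tail and folding back:
Start with 1.
2 + 1/(1/1) = 2 + 1/1 = 3/1
1 + 1/(3/1) = 1 + 1/3 = 4/3
2 + 1/(4/3) = 2 + 3/4 = 11/4
1 + 1/(11/4) = 1 + 4/11 = 15/11
1 + 1/(15/11) = 1 + 11/15 = 26/15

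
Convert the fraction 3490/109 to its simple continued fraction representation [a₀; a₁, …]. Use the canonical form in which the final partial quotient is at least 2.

Run the Euclidean algorithm, recording each quotient:
3490 = 32·109 + 2, so a_0 = 32
109 = 54·2 + 1, so a_1 = 54
2 = 2·1 + 0, so a_2 = 2

[32; 54, 2]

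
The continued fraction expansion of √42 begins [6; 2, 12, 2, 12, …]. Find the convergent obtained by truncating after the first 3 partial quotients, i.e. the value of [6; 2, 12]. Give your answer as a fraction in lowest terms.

a_0 = 6: 6/1
a_1 = 2: 13/2
a_2 = 12: 162/25

162/25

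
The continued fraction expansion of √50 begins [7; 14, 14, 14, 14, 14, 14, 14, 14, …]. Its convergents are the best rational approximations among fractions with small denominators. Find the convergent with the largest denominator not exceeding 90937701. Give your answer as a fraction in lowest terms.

a_0 = 7: 7/1  (≤ bound)
a_1 = 14: 99/14  (≤ bound)
a_2 = 14: 1393/197  (≤ bound)
a_3 = 14: 19601/2772  (≤ bound)
a_4 = 14: 275807/39005  (≤ bound)
a_5 = 14: 3880899/548842  (≤ bound)
a_6 = 14: 54608393/7722793  (≤ bound)
a_7 = 14: 768398401/108667944  (> 90937701, stop)

54608393/7722793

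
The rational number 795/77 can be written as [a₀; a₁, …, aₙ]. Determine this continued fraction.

[10; 3, 12, 2]

Run the Euclidean algorithm, recording each quotient:
795 = 10·77 + 25, so a_0 = 10
77 = 3·25 + 2, so a_1 = 3
25 = 12·2 + 1, so a_2 = 12
2 = 2·1 + 0, so a_3 = 2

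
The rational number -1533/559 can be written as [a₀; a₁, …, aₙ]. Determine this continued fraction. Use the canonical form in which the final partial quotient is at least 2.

[-3; 3, 1, 7, 2, 8]

⌊-1533/559⌋ = -3, remainder 144
⌊559/144⌋ = 3, remainder 127
⌊144/127⌋ = 1, remainder 17
⌊127/17⌋ = 7, remainder 8
⌊17/8⌋ = 2, remainder 1
⌊8/1⌋ = 8, remainder 0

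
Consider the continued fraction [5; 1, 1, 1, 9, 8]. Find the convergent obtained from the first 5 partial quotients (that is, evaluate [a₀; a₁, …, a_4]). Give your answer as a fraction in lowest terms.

164/29

Start with 9.
1 + 1/(9/1) = 1 + 1/9 = 10/9
1 + 1/(10/9) = 1 + 9/10 = 19/10
1 + 1/(19/10) = 1 + 10/19 = 29/19
5 + 1/(29/19) = 5 + 19/29 = 164/29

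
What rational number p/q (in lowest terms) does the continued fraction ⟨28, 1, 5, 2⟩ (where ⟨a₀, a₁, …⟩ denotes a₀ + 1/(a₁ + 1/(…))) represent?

Start with 2.
5 + 1/(2/1) = 5 + 1/2 = 11/2
1 + 1/(11/2) = 1 + 2/11 = 13/11
28 + 1/(13/11) = 28 + 11/13 = 375/13

375/13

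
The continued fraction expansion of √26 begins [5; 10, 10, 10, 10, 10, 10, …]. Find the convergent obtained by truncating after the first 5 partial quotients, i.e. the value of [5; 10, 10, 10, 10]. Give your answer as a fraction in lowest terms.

Start with 10.
10 + 1/(10/1) = 10 + 1/10 = 101/10
10 + 1/(101/10) = 10 + 10/101 = 1020/101
10 + 1/(1020/101) = 10 + 101/1020 = 10301/1020
5 + 1/(10301/1020) = 5 + 1020/10301 = 52525/10301

52525/10301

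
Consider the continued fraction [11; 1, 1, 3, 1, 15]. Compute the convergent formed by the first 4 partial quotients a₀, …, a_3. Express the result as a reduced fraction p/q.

Start with 3.
1 + 1/(3/1) = 1 + 1/3 = 4/3
1 + 1/(4/3) = 1 + 3/4 = 7/4
11 + 1/(7/4) = 11 + 4/7 = 81/7

81/7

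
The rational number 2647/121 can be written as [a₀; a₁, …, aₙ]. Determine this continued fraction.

⌊2647/121⌋ = 21, remainder 106
⌊121/106⌋ = 1, remainder 15
⌊106/15⌋ = 7, remainder 1
⌊15/1⌋ = 15, remainder 0

[21; 1, 7, 15]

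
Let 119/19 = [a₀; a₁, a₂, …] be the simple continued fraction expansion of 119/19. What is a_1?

3

Apply division with remainder until the remainder is 0:
⌊119/19⌋ = 6, remainder 5
⌊19/5⌋ = 3, remainder 4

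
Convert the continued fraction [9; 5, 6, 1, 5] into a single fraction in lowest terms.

1940/211

Start with 5.
1 + 1/(5/1) = 1 + 1/5 = 6/5
6 + 1/(6/5) = 6 + 5/6 = 41/6
5 + 1/(41/6) = 5 + 6/41 = 211/41
9 + 1/(211/41) = 9 + 41/211 = 1940/211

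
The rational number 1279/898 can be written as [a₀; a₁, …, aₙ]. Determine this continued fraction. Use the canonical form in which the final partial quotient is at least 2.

[1; 2, 2, 1, 4, 27]

1279 = 1·898 + 381, so a_0 = 1
898 = 2·381 + 136, so a_1 = 2
381 = 2·136 + 109, so a_2 = 2
136 = 1·109 + 27, so a_3 = 1
109 = 4·27 + 1, so a_4 = 4
27 = 27·1 + 0, so a_5 = 27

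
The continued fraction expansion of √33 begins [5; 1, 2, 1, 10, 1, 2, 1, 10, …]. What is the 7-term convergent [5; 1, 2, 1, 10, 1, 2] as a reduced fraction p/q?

787/137

a_0 = 5: 5/1
a_1 = 1: 6/1
a_2 = 2: 17/3
a_3 = 1: 23/4
a_4 = 10: 247/43
a_5 = 1: 270/47
a_6 = 2: 787/137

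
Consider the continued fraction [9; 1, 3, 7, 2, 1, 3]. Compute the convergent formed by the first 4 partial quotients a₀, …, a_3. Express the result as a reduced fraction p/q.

Start with 7.
3 + 1/(7/1) = 3 + 1/7 = 22/7
1 + 1/(22/7) = 1 + 7/22 = 29/22
9 + 1/(29/22) = 9 + 22/29 = 283/29

283/29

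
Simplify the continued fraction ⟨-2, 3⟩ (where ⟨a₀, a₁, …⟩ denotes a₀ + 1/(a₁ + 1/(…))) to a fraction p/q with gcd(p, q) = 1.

-5/3

a_0 = -2: -2/1
a_1 = 3: -5/3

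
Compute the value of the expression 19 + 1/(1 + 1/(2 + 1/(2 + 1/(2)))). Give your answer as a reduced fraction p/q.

Work from the innermost term outward:
Start with 2.
2 + 1/(2/1) = 2 + 1/2 = 5/2
2 + 1/(5/2) = 2 + 2/5 = 12/5
1 + 1/(12/5) = 1 + 5/12 = 17/12
19 + 1/(17/12) = 19 + 12/17 = 335/17

335/17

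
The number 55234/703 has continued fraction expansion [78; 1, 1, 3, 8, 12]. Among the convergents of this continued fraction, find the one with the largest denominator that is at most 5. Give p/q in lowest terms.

157/2

List convergents until the denominator exceeds the bound:
a_0 = 78: 78/1  (≤ bound)
a_1 = 1: 79/1  (≤ bound)
a_2 = 1: 157/2  (≤ bound)
a_3 = 3: 550/7  (> 5, stop)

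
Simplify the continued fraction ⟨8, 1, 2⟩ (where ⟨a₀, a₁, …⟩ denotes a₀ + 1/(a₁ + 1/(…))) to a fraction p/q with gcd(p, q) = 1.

26/3

a_0 = 8: 8/1
a_1 = 1: 9/1
a_2 = 2: 26/3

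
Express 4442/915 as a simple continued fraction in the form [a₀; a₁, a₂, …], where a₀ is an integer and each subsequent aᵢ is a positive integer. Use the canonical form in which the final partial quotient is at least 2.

4442 ÷ 915 → quotient 4, remainder 782
915 ÷ 782 → quotient 1, remainder 133
782 ÷ 133 → quotient 5, remainder 117
133 ÷ 117 → quotient 1, remainder 16
117 ÷ 16 → quotient 7, remainder 5
16 ÷ 5 → quotient 3, remainder 1
5 ÷ 1 → quotient 5, remainder 0

[4; 1, 5, 1, 7, 3, 5]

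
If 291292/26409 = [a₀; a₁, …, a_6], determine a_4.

3

291292 = 11·26409 + 793, so a_0 = 11
26409 = 33·793 + 240, so a_1 = 33
793 = 3·240 + 73, so a_2 = 3
240 = 3·73 + 21, so a_3 = 3
73 = 3·21 + 10, so a_4 = 3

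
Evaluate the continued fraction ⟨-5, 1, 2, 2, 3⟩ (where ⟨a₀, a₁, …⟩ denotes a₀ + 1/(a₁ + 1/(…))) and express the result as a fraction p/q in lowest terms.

-103/24

a_0 = -5: -5/1
a_1 = 1: -4/1
a_2 = 2: -13/3
a_3 = 2: -30/7
a_4 = 3: -103/24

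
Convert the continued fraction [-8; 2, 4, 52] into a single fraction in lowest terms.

-3551/470

Starting at the tail and folding back:
Start with 52.
4 + 1/(52/1) = 4 + 1/52 = 209/52
2 + 1/(209/52) = 2 + 52/209 = 470/209
-8 + 1/(470/209) = -8 + 209/470 = -3551/470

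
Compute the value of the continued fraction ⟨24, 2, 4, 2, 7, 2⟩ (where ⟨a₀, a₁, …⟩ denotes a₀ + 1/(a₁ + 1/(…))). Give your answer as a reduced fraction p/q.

7775/318

a_0 = 24: 24/1
a_1 = 2: 49/2
a_2 = 4: 220/9
a_3 = 2: 489/20
a_4 = 7: 3643/149
a_5 = 2: 7775/318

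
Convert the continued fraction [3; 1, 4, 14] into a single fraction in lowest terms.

a_0 = 3: 3/1
a_1 = 1: 4/1
a_2 = 4: 19/5
a_3 = 14: 270/71

270/71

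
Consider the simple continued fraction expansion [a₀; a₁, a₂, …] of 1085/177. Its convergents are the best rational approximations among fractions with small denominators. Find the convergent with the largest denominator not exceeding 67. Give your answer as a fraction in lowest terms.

141/23

List convergents until the denominator exceeds the bound:
a_0 = 6: 6/1  (≤ bound)
a_1 = 7: 43/7  (≤ bound)
a_2 = 1: 49/8  (≤ bound)
a_3 = 2: 141/23  (≤ bound)
a_4 = 3: 472/77  (> 67, stop)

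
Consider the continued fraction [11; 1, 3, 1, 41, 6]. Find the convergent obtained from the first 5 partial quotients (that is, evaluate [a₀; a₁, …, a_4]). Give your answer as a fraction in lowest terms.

Work from the innermost term outward:
Start with 41.
1 + 1/(41/1) = 1 + 1/41 = 42/41
3 + 1/(42/41) = 3 + 41/42 = 167/42
1 + 1/(167/42) = 1 + 42/167 = 209/167
11 + 1/(209/167) = 11 + 167/209 = 2466/209

2466/209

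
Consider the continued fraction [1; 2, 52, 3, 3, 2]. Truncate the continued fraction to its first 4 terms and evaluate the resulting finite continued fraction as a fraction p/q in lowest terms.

Start with 3.
52 + 1/(3/1) = 52 + 1/3 = 157/3
2 + 1/(157/3) = 2 + 3/157 = 317/157
1 + 1/(317/157) = 1 + 157/317 = 474/317

474/317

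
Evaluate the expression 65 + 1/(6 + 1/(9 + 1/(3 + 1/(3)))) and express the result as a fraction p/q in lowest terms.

Collapse the nested fraction from the inside out:
Start with 3.
3 + 1/(3/1) = 3 + 1/3 = 10/3
9 + 1/(10/3) = 9 + 3/10 = 93/10
6 + 1/(93/10) = 6 + 10/93 = 568/93
65 + 1/(568/93) = 65 + 93/568 = 37013/568

37013/568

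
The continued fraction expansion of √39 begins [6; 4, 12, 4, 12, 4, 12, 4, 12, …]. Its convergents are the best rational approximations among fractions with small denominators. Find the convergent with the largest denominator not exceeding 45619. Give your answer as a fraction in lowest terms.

62425/9996

List convergents until the denominator exceeds the bound:
a_0 = 6: 6/1  (≤ bound)
a_1 = 4: 25/4  (≤ bound)
a_2 = 12: 306/49  (≤ bound)
a_3 = 4: 1249/200  (≤ bound)
a_4 = 12: 15294/2449  (≤ bound)
a_5 = 4: 62425/9996  (≤ bound)
a_6 = 12: 764394/122401  (> 45619, stop)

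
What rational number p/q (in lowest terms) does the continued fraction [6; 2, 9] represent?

Use the convergent recurrence hₖ = aₖ·hₖ₋₁ + hₖ₋₂ (and likewise for the denominators kₖ):
a_0 = 6: 6/1
a_1 = 2: 13/2
a_2 = 9: 123/19

123/19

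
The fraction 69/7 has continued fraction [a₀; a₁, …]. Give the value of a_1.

1

69 ÷ 7 → quotient 9, remainder 6
7 ÷ 6 → quotient 1, remainder 1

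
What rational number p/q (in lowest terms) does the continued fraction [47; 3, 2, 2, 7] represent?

5959/126

a_0 = 47: 47/1
a_1 = 3: 142/3
a_2 = 2: 331/7
a_3 = 2: 804/17
a_4 = 7: 5959/126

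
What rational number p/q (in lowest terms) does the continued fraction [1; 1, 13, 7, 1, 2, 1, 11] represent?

a_0 = 1: 1/1
a_1 = 1: 2/1
a_2 = 13: 27/14
a_3 = 7: 191/99
a_4 = 1: 218/113
a_5 = 2: 627/325
a_6 = 1: 845/438
a_7 = 11: 9922/5143

9922/5143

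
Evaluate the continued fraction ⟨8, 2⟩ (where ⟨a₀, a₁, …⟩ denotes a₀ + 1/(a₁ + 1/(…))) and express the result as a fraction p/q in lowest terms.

17/2

Work from the innermost term outward:
Start with 2.
8 + 1/(2/1) = 8 + 1/2 = 17/2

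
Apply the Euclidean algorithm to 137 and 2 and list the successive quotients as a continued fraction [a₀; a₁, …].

[68; 2]

⌊137/2⌋ = 68, remainder 1
⌊2/1⌋ = 2, remainder 0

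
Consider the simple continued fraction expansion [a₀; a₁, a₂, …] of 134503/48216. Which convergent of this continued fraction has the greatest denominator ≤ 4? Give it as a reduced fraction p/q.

a_0 = 2: 2/1  (≤ bound)
a_1 = 1: 3/1  (≤ bound)
a_2 = 3: 11/4  (≤ bound)
a_3 = 1: 14/5  (> 4, stop)

11/4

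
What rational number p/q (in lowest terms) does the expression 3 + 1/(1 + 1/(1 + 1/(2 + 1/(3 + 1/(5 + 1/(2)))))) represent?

707/197

Collapse the nested fraction from the inside out:
Start with 2.
5 + 1/(2/1) = 5 + 1/2 = 11/2
3 + 1/(11/2) = 3 + 2/11 = 35/11
2 + 1/(35/11) = 2 + 11/35 = 81/35
1 + 1/(81/35) = 1 + 35/81 = 116/81
1 + 1/(116/81) = 1 + 81/116 = 197/116
3 + 1/(197/116) = 3 + 116/197 = 707/197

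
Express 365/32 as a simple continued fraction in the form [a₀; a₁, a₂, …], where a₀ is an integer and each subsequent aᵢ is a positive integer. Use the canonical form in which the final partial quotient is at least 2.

[11; 2, 2, 6]

365 = 11·32 + 13, so a_0 = 11
32 = 2·13 + 6, so a_1 = 2
13 = 2·6 + 1, so a_2 = 2
6 = 6·1 + 0, so a_3 = 6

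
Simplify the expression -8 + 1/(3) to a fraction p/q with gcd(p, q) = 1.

Start with 3.
-8 + 1/(3/1) = -8 + 1/3 = -23/3

-23/3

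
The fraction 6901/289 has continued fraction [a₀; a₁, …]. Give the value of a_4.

1

⌊6901/289⌋ = 23, remainder 254
⌊289/254⌋ = 1, remainder 35
⌊254/35⌋ = 7, remainder 9
⌊35/9⌋ = 3, remainder 8
⌊9/8⌋ = 1, remainder 1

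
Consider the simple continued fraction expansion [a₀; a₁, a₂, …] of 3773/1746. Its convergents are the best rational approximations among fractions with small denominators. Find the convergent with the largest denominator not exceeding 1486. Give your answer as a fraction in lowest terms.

1195/553

List convergents until the denominator exceeds the bound:
a_0 = 2: 2/1  (≤ bound)
a_1 = 6: 13/6  (≤ bound)
a_2 = 4: 54/25  (≤ bound)
a_3 = 1: 67/31  (≤ bound)
a_4 = 2: 188/87  (≤ bound)
a_5 = 6: 1195/553  (≤ bound)
a_6 = 3: 3773/1746  (> 1486, stop)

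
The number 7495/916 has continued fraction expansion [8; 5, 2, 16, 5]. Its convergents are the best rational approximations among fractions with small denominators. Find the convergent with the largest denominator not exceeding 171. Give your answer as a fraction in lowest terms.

a_0 = 8: 8/1  (≤ bound)
a_1 = 5: 41/5  (≤ bound)
a_2 = 2: 90/11  (≤ bound)
a_3 = 16: 1481/181  (> 171, stop)

90/11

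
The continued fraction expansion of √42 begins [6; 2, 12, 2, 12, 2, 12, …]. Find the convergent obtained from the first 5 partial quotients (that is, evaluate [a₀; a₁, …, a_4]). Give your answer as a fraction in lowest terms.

a_0 = 6: 6/1
a_1 = 2: 13/2
a_2 = 12: 162/25
a_3 = 2: 337/52
a_4 = 12: 4206/649

4206/649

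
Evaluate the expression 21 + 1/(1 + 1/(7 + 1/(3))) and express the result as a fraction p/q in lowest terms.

547/25

Collapse the nested fraction from the inside out:
Start with 3.
7 + 1/(3/1) = 7 + 1/3 = 22/3
1 + 1/(22/3) = 1 + 3/22 = 25/22
21 + 1/(25/22) = 21 + 22/25 = 547/25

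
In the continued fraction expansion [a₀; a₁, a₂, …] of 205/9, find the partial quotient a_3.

2

Run the Euclidean algorithm, recording each quotient:
205 = 22·9 + 7, so a_0 = 22
9 = 1·7 + 2, so a_1 = 1
7 = 3·2 + 1, so a_2 = 3
2 = 2·1 + 0, so a_3 = 2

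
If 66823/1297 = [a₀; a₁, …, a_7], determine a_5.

2

66823 ÷ 1297 → quotient 51, remainder 676
1297 ÷ 676 → quotient 1, remainder 621
676 ÷ 621 → quotient 1, remainder 55
621 ÷ 55 → quotient 11, remainder 16
55 ÷ 16 → quotient 3, remainder 7
16 ÷ 7 → quotient 2, remainder 2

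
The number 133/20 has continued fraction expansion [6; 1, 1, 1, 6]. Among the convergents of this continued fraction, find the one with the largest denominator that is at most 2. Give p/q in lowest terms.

a_0 = 6: 6/1  (≤ bound)
a_1 = 1: 7/1  (≤ bound)
a_2 = 1: 13/2  (≤ bound)
a_3 = 1: 20/3  (> 2, stop)

13/2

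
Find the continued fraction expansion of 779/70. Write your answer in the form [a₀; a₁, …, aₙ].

[11; 7, 1, 3, 2]

Run the Euclidean algorithm, recording each quotient:
779 = 11·70 + 9, so a_0 = 11
70 = 7·9 + 7, so a_1 = 7
9 = 1·7 + 2, so a_2 = 1
7 = 3·2 + 1, so a_3 = 3
2 = 2·1 + 0, so a_4 = 2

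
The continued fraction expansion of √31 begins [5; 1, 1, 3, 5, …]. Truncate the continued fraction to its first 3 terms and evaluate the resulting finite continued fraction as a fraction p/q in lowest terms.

11/2

a_0 = 5: 5/1
a_1 = 1: 6/1
a_2 = 1: 11/2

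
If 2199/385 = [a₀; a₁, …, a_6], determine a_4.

Apply division with remainder until the remainder is 0:
2199 ÷ 385 → quotient 5, remainder 274
385 ÷ 274 → quotient 1, remainder 111
274 ÷ 111 → quotient 2, remainder 52
111 ÷ 52 → quotient 2, remainder 7
52 ÷ 7 → quotient 7, remainder 3

7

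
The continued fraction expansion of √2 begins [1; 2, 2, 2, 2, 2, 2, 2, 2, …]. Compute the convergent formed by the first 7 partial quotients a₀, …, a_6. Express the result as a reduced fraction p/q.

a_0 = 1: 1/1
a_1 = 2: 3/2
a_2 = 2: 7/5
a_3 = 2: 17/12
a_4 = 2: 41/29
a_5 = 2: 99/70
a_6 = 2: 239/169

239/169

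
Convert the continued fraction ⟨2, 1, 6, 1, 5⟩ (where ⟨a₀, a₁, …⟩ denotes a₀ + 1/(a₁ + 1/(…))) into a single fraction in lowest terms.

135/47

Build up convergents one term at a time:
a_0 = 2: 2/1
a_1 = 1: 3/1
a_2 = 6: 20/7
a_3 = 1: 23/8
a_4 = 5: 135/47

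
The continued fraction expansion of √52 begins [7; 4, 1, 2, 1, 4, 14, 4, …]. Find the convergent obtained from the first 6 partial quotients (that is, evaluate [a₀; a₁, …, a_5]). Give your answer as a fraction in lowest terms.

a_0 = 7: 7/1
a_1 = 4: 29/4
a_2 = 1: 36/5
a_3 = 2: 101/14
a_4 = 1: 137/19
a_5 = 4: 649/90

649/90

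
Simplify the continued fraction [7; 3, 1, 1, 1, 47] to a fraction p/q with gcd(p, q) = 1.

Build up convergents one term at a time:
a_0 = 7: 7/1
a_1 = 3: 22/3
a_2 = 1: 29/4
a_3 = 1: 51/7
a_4 = 1: 80/11
a_5 = 47: 3811/524

3811/524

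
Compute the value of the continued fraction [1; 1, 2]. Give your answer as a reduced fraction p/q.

5/3

Collapse the nested fraction from the inside out:
Start with 2.
1 + 1/(2/1) = 1 + 1/2 = 3/2
1 + 1/(3/2) = 1 + 2/3 = 5/3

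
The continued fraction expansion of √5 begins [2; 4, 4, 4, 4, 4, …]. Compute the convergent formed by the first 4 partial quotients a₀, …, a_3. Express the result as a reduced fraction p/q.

161/72

Start with 4.
4 + 1/(4/1) = 4 + 1/4 = 17/4
4 + 1/(17/4) = 4 + 4/17 = 72/17
2 + 1/(72/17) = 2 + 17/72 = 161/72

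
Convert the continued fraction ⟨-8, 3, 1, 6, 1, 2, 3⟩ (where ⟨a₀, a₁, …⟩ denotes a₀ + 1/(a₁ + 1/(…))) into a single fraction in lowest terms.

-2307/298

Start with 3.
2 + 1/(3/1) = 2 + 1/3 = 7/3
1 + 1/(7/3) = 1 + 3/7 = 10/7
6 + 1/(10/7) = 6 + 7/10 = 67/10
1 + 1/(67/10) = 1 + 10/67 = 77/67
3 + 1/(77/67) = 3 + 67/77 = 298/77
-8 + 1/(298/77) = -8 + 77/298 = -2307/298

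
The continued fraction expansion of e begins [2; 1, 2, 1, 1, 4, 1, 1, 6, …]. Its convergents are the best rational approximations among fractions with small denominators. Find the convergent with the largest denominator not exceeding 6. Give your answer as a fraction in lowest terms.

11/4

a_0 = 2: 2/1  (≤ bound)
a_1 = 1: 3/1  (≤ bound)
a_2 = 2: 8/3  (≤ bound)
a_3 = 1: 11/4  (≤ bound)
a_4 = 1: 19/7  (> 6, stop)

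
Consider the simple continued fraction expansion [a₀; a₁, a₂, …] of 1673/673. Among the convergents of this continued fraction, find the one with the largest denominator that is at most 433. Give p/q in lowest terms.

440/177

a_0 = 2: 2/1  (≤ bound)
a_1 = 2: 5/2  (≤ bound)
a_2 = 17: 87/35  (≤ bound)
a_3 = 4: 353/142  (≤ bound)
a_4 = 1: 440/177  (≤ bound)
a_5 = 3: 1673/673  (> 433, stop)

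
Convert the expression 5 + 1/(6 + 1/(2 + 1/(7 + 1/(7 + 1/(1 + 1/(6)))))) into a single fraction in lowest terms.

a_0 = 5: 5/1
a_1 = 6: 31/6
a_2 = 2: 67/13
a_3 = 7: 500/97
a_4 = 7: 3567/692
a_5 = 1: 4067/789
a_6 = 6: 27969/5426

27969/5426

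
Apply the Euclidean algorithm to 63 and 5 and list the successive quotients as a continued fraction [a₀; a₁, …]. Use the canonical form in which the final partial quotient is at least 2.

[12; 1, 1, 2]

Run the Euclidean algorithm, recording each quotient:
63 ÷ 5 → quotient 12, remainder 3
5 ÷ 3 → quotient 1, remainder 2
3 ÷ 2 → quotient 1, remainder 1
2 ÷ 1 → quotient 2, remainder 0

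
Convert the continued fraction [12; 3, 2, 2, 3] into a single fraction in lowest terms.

Work from the innermost term outward:
Start with 3.
2 + 1/(3/1) = 2 + 1/3 = 7/3
2 + 1/(7/3) = 2 + 3/7 = 17/7
3 + 1/(17/7) = 3 + 7/17 = 58/17
12 + 1/(58/17) = 12 + 17/58 = 713/58

713/58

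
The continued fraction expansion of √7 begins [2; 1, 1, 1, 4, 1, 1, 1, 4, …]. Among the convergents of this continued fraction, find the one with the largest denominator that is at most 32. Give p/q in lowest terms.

82/31

List convergents until the denominator exceeds the bound:
a_0 = 2: 2/1  (≤ bound)
a_1 = 1: 3/1  (≤ bound)
a_2 = 1: 5/2  (≤ bound)
a_3 = 1: 8/3  (≤ bound)
a_4 = 4: 37/14  (≤ bound)
a_5 = 1: 45/17  (≤ bound)
a_6 = 1: 82/31  (≤ bound)
a_7 = 1: 127/48  (> 32, stop)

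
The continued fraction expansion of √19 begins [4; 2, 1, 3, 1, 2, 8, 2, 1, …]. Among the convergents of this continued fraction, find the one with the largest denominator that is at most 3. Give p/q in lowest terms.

13/3

List convergents until the denominator exceeds the bound:
a_0 = 4: 4/1  (≤ bound)
a_1 = 2: 9/2  (≤ bound)
a_2 = 1: 13/3  (≤ bound)
a_3 = 3: 48/11  (> 3, stop)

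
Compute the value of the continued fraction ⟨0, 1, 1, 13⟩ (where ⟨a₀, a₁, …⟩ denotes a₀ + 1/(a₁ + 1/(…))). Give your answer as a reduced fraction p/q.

14/27

Start with 13.
1 + 1/(13/1) = 1 + 1/13 = 14/13
1 + 1/(14/13) = 1 + 13/14 = 27/14
0 + 1/(27/14) = 0 + 14/27 = 14/27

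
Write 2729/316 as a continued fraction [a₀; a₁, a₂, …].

[8; 1, 1, 1, 2, 1, 28]

Repeatedly divide and take the remainder:
2729 = 8·316 + 201, so a_0 = 8
316 = 1·201 + 115, so a_1 = 1
201 = 1·115 + 86, so a_2 = 1
115 = 1·86 + 29, so a_3 = 1
86 = 2·29 + 28, so a_4 = 2
29 = 1·28 + 1, so a_5 = 1
28 = 28·1 + 0, so a_6 = 28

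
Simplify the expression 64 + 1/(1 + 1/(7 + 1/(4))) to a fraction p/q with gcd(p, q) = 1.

Start with 4.
7 + 1/(4/1) = 7 + 1/4 = 29/4
1 + 1/(29/4) = 1 + 4/29 = 33/29
64 + 1/(33/29) = 64 + 29/33 = 2141/33

2141/33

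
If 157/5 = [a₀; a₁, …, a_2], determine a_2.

Repeatedly divide and take the remainder:
157 ÷ 5 → quotient 31, remainder 2
5 ÷ 2 → quotient 2, remainder 1
2 ÷ 1 → quotient 2, remainder 0

2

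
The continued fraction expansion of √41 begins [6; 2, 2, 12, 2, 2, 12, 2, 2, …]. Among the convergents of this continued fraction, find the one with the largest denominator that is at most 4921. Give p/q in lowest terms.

a_0 = 6: 6/1  (≤ bound)
a_1 = 2: 13/2  (≤ bound)
a_2 = 2: 32/5  (≤ bound)
a_3 = 12: 397/62  (≤ bound)
a_4 = 2: 826/129  (≤ bound)
a_5 = 2: 2049/320  (≤ bound)
a_6 = 12: 25414/3969  (≤ bound)
a_7 = 2: 52877/8258  (> 4921, stop)

25414/3969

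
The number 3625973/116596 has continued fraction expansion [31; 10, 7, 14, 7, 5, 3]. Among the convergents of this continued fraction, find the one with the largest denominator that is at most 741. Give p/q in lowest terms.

a_0 = 31: 31/1  (≤ bound)
a_1 = 10: 311/10  (≤ bound)
a_2 = 7: 2208/71  (≤ bound)
a_3 = 14: 31223/1004  (> 741, stop)

2208/71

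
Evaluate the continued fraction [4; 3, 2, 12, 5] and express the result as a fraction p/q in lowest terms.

Starting at the tail and folding back:
Start with 5.
12 + 1/(5/1) = 12 + 1/5 = 61/5
2 + 1/(61/5) = 2 + 5/61 = 127/61
3 + 1/(127/61) = 3 + 61/127 = 442/127
4 + 1/(442/127) = 4 + 127/442 = 1895/442

1895/442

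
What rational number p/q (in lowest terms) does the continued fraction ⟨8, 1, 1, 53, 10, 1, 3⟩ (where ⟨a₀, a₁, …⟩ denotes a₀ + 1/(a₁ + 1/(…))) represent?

Start with 3.
1 + 1/(3/1) = 1 + 1/3 = 4/3
10 + 1/(4/3) = 10 + 3/4 = 43/4
53 + 1/(43/4) = 53 + 4/43 = 2283/43
1 + 1/(2283/43) = 1 + 43/2283 = 2326/2283
1 + 1/(2326/2283) = 1 + 2283/2326 = 4609/2326
8 + 1/(4609/2326) = 8 + 2326/4609 = 39198/4609

39198/4609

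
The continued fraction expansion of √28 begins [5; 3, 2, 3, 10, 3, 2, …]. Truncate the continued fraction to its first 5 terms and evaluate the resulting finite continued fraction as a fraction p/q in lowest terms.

Collapse the nested fraction from the inside out:
Start with 10.
3 + 1/(10/1) = 3 + 1/10 = 31/10
2 + 1/(31/10) = 2 + 10/31 = 72/31
3 + 1/(72/31) = 3 + 31/72 = 247/72
5 + 1/(247/72) = 5 + 72/247 = 1307/247

1307/247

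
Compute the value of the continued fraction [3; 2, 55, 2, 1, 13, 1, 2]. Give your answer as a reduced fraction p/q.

50360/14407

Work from the innermost term outward:
Start with 2.
1 + 1/(2/1) = 1 + 1/2 = 3/2
13 + 1/(3/2) = 13 + 2/3 = 41/3
1 + 1/(41/3) = 1 + 3/41 = 44/41
2 + 1/(44/41) = 2 + 41/44 = 129/44
55 + 1/(129/44) = 55 + 44/129 = 7139/129
2 + 1/(7139/129) = 2 + 129/7139 = 14407/7139
3 + 1/(14407/7139) = 3 + 7139/14407 = 50360/14407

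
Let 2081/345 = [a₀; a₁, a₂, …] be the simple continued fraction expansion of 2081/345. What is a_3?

Apply division with remainder until the remainder is 0:
2081 = 6·345 + 11, so a_0 = 6
345 = 31·11 + 4, so a_1 = 31
11 = 2·4 + 3, so a_2 = 2
4 = 1·3 + 1, so a_3 = 1

1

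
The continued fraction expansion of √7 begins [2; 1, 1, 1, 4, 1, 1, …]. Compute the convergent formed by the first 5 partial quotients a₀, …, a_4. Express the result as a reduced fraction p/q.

Start with 4.
1 + 1/(4/1) = 1 + 1/4 = 5/4
1 + 1/(5/4) = 1 + 4/5 = 9/5
1 + 1/(9/5) = 1 + 5/9 = 14/9
2 + 1/(14/9) = 2 + 9/14 = 37/14

37/14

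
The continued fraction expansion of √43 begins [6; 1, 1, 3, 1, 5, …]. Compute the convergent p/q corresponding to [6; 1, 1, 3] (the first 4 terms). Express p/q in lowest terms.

46/7

Starting at the tail and folding back:
Start with 3.
1 + 1/(3/1) = 1 + 1/3 = 4/3
1 + 1/(4/3) = 1 + 3/4 = 7/4
6 + 1/(7/4) = 6 + 4/7 = 46/7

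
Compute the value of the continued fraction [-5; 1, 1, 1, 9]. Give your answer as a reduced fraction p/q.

-126/29

Use the convergent recurrence hₖ = aₖ·hₖ₋₁ + hₖ₋₂ (and likewise for the denominators kₖ):
a_0 = -5: -5/1
a_1 = 1: -4/1
a_2 = 1: -9/2
a_3 = 1: -13/3
a_4 = 9: -126/29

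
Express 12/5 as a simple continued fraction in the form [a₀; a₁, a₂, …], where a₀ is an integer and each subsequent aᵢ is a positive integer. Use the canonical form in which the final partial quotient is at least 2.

[2; 2, 2]

⌊12/5⌋ = 2, remainder 2
⌊5/2⌋ = 2, remainder 1
⌊2/1⌋ = 2, remainder 0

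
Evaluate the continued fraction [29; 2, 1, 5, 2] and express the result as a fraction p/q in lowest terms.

Compute successive convergents:
a_0 = 29: 29/1
a_1 = 2: 59/2
a_2 = 1: 88/3
a_3 = 5: 499/17
a_4 = 2: 1086/37

1086/37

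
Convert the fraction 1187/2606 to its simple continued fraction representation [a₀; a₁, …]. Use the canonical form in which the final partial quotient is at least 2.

⌊1187/2606⌋ = 0, remainder 1187
⌊2606/1187⌋ = 2, remainder 232
⌊1187/232⌋ = 5, remainder 27
⌊232/27⌋ = 8, remainder 16
⌊27/16⌋ = 1, remainder 11
⌊16/11⌋ = 1, remainder 5
⌊11/5⌋ = 2, remainder 1
⌊5/1⌋ = 5, remainder 0

[0; 2, 5, 8, 1, 1, 2, 5]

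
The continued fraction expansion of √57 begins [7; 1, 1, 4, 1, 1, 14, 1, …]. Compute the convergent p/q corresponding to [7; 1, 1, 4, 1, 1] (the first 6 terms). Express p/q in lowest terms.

151/20

Start with 1.
1 + 1/(1/1) = 1 + 1/1 = 2/1
4 + 1/(2/1) = 4 + 1/2 = 9/2
1 + 1/(9/2) = 1 + 2/9 = 11/9
1 + 1/(11/9) = 1 + 9/11 = 20/11
7 + 1/(20/11) = 7 + 11/20 = 151/20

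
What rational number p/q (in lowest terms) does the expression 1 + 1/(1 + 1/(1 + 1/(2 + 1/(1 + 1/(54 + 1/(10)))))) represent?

Start with 10.
54 + 1/(10/1) = 54 + 1/10 = 541/10
1 + 1/(541/10) = 1 + 10/541 = 551/541
2 + 1/(551/541) = 2 + 541/551 = 1643/551
1 + 1/(1643/551) = 1 + 551/1643 = 2194/1643
1 + 1/(2194/1643) = 1 + 1643/2194 = 3837/2194
1 + 1/(3837/2194) = 1 + 2194/3837 = 6031/3837

6031/3837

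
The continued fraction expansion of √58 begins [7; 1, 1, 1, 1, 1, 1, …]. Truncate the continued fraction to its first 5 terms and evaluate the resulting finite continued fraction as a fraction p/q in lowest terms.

Start with 1.
1 + 1/(1/1) = 1 + 1/1 = 2/1
1 + 1/(2/1) = 1 + 1/2 = 3/2
1 + 1/(3/2) = 1 + 2/3 = 5/3
7 + 1/(5/3) = 7 + 3/5 = 38/5

38/5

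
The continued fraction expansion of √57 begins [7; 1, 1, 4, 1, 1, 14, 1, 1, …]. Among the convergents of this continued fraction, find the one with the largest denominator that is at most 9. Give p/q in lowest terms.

a_0 = 7: 7/1  (≤ bound)
a_1 = 1: 8/1  (≤ bound)
a_2 = 1: 15/2  (≤ bound)
a_3 = 4: 68/9  (≤ bound)
a_4 = 1: 83/11  (> 9, stop)

68/9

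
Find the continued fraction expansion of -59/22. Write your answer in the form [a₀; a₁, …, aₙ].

[-3; 3, 7]

Apply division with remainder until the remainder is 0:
⌊-59/22⌋ = -3, remainder 7
⌊22/7⌋ = 3, remainder 1
⌊7/1⌋ = 7, remainder 0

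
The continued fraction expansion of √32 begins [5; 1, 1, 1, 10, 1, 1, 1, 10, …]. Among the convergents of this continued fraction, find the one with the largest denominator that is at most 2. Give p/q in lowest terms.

a_0 = 5: 5/1  (≤ bound)
a_1 = 1: 6/1  (≤ bound)
a_2 = 1: 11/2  (≤ bound)
a_3 = 1: 17/3  (> 2, stop)

11/2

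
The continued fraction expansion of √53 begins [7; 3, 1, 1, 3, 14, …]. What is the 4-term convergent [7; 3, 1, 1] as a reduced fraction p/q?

51/7

Start with 1.
1 + 1/(1/1) = 1 + 1/1 = 2/1
3 + 1/(2/1) = 3 + 1/2 = 7/2
7 + 1/(7/2) = 7 + 2/7 = 51/7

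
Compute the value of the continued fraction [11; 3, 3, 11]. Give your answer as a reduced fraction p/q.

a_0 = 11: 11/1
a_1 = 3: 34/3
a_2 = 3: 113/10
a_3 = 11: 1277/113

1277/113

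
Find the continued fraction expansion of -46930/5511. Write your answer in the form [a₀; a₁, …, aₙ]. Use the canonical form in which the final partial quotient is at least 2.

[-9; 2, 15, 2, 2, 1, 24]

Run the Euclidean algorithm, recording each quotient:
-46930 = -9·5511 + 2669, so a_0 = -9
5511 = 2·2669 + 173, so a_1 = 2
2669 = 15·173 + 74, so a_2 = 15
173 = 2·74 + 25, so a_3 = 2
74 = 2·25 + 24, so a_4 = 2
25 = 1·24 + 1, so a_5 = 1
24 = 24·1 + 0, so a_6 = 24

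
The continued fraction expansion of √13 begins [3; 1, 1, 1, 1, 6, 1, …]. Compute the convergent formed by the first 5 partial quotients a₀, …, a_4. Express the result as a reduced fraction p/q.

18/5

Collapse the nested fraction from the inside out:
Start with 1.
1 + 1/(1/1) = 1 + 1/1 = 2/1
1 + 1/(2/1) = 1 + 1/2 = 3/2
1 + 1/(3/2) = 1 + 2/3 = 5/3
3 + 1/(5/3) = 3 + 3/5 = 18/5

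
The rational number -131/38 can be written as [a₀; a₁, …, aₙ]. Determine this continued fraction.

[-4; 1, 1, 4, 4]

Run the Euclidean algorithm, recording each quotient:
-131 ÷ 38 → quotient -4, remainder 21
38 ÷ 21 → quotient 1, remainder 17
21 ÷ 17 → quotient 1, remainder 4
17 ÷ 4 → quotient 4, remainder 1
4 ÷ 1 → quotient 4, remainder 0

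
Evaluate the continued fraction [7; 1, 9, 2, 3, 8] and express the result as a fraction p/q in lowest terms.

Start with 8.
3 + 1/(8/1) = 3 + 1/8 = 25/8
2 + 1/(25/8) = 2 + 8/25 = 58/25
9 + 1/(58/25) = 9 + 25/58 = 547/58
1 + 1/(547/58) = 1 + 58/547 = 605/547
7 + 1/(605/547) = 7 + 547/605 = 4782/605

4782/605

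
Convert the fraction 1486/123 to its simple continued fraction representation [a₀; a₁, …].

[12; 12, 3, 3]

Apply division with remainder until the remainder is 0:
⌊1486/123⌋ = 12, remainder 10
⌊123/10⌋ = 12, remainder 3
⌊10/3⌋ = 3, remainder 1
⌊3/1⌋ = 3, remainder 0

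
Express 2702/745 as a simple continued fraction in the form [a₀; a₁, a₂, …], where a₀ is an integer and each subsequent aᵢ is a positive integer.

Run the Euclidean algorithm, recording each quotient:
⌊2702/745⌋ = 3, remainder 467
⌊745/467⌋ = 1, remainder 278
⌊467/278⌋ = 1, remainder 189
⌊278/189⌋ = 1, remainder 89
⌊189/89⌋ = 2, remainder 11
⌊89/11⌋ = 8, remainder 1
⌊11/1⌋ = 11, remainder 0

[3; 1, 1, 1, 2, 8, 11]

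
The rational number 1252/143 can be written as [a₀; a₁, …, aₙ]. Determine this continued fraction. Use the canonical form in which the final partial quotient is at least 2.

1252 ÷ 143 → quotient 8, remainder 108
143 ÷ 108 → quotient 1, remainder 35
108 ÷ 35 → quotient 3, remainder 3
35 ÷ 3 → quotient 11, remainder 2
3 ÷ 2 → quotient 1, remainder 1
2 ÷ 1 → quotient 2, remainder 0

[8; 1, 3, 11, 1, 2]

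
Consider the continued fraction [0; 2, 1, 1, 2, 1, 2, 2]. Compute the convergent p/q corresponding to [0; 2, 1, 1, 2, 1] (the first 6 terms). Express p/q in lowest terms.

Use the convergent recurrence hₖ = aₖ·hₖ₋₁ + hₖ₋₂ (and likewise for the denominators kₖ):
a_0 = 0: 0/1
a_1 = 2: 1/2
a_2 = 1: 1/3
a_3 = 1: 2/5
a_4 = 2: 5/13
a_5 = 1: 7/18

7/18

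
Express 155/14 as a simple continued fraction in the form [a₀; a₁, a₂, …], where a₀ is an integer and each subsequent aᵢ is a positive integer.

155 = 11·14 + 1, so a_0 = 11
14 = 14·1 + 0, so a_1 = 14

[11; 14]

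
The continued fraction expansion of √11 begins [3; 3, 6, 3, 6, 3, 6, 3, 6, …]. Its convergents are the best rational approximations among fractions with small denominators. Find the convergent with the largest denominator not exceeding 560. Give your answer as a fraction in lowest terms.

a_0 = 3: 3/1  (≤ bound)
a_1 = 3: 10/3  (≤ bound)
a_2 = 6: 63/19  (≤ bound)
a_3 = 3: 199/60  (≤ bound)
a_4 = 6: 1257/379  (≤ bound)
a_5 = 3: 3970/1197  (> 560, stop)

1257/379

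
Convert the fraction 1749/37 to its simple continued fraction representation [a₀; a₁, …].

[47; 3, 1, 2, 3]

1749 ÷ 37 → quotient 47, remainder 10
37 ÷ 10 → quotient 3, remainder 7
10 ÷ 7 → quotient 1, remainder 3
7 ÷ 3 → quotient 2, remainder 1
3 ÷ 1 → quotient 3, remainder 0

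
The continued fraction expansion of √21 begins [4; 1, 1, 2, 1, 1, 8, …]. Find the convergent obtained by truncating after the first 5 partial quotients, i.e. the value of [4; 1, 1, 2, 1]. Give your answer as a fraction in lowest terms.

a_0 = 4: 4/1
a_1 = 1: 5/1
a_2 = 1: 9/2
a_3 = 2: 23/5
a_4 = 1: 32/7

32/7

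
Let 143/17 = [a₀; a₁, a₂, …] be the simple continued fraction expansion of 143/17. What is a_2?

2

Apply division with remainder until the remainder is 0:
143 = 8·17 + 7, so a_0 = 8
17 = 2·7 + 3, so a_1 = 2
7 = 2·3 + 1, so a_2 = 2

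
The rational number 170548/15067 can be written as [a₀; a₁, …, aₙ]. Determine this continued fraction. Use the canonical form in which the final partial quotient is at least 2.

[11; 3, 7, 1, 1, 2, 3, 37]

Run the Euclidean algorithm, recording each quotient:
170548 = 11·15067 + 4811, so a_0 = 11
15067 = 3·4811 + 634, so a_1 = 3
4811 = 7·634 + 373, so a_2 = 7
634 = 1·373 + 261, so a_3 = 1
373 = 1·261 + 112, so a_4 = 1
261 = 2·112 + 37, so a_5 = 2
112 = 3·37 + 1, so a_6 = 3
37 = 37·1 + 0, so a_7 = 37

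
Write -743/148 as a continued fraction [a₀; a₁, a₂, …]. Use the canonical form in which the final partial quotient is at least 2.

[-6; 1, 48, 3]

⌊-743/148⌋ = -6, remainder 145
⌊148/145⌋ = 1, remainder 3
⌊145/3⌋ = 48, remainder 1
⌊3/1⌋ = 3, remainder 0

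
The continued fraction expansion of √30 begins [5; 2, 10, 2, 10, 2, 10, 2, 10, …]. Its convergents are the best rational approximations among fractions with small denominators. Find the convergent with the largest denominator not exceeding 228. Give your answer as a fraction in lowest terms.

a_0 = 5: 5/1  (≤ bound)
a_1 = 2: 11/2  (≤ bound)
a_2 = 10: 115/21  (≤ bound)
a_3 = 2: 241/44  (≤ bound)
a_4 = 10: 2525/461  (> 228, stop)

241/44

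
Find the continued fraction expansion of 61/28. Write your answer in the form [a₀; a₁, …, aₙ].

61 ÷ 28 → quotient 2, remainder 5
28 ÷ 5 → quotient 5, remainder 3
5 ÷ 3 → quotient 1, remainder 2
3 ÷ 2 → quotient 1, remainder 1
2 ÷ 1 → quotient 2, remainder 0

[2; 5, 1, 1, 2]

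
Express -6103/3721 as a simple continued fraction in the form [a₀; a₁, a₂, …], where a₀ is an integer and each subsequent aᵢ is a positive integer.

[-2; 2, 1, 3, 1, 1, 10, 14]

Run the Euclidean algorithm, recording each quotient:
-6103 ÷ 3721 → quotient -2, remainder 1339
3721 ÷ 1339 → quotient 2, remainder 1043
1339 ÷ 1043 → quotient 1, remainder 296
1043 ÷ 296 → quotient 3, remainder 155
296 ÷ 155 → quotient 1, remainder 141
155 ÷ 141 → quotient 1, remainder 14
141 ÷ 14 → quotient 10, remainder 1
14 ÷ 1 → quotient 14, remainder 0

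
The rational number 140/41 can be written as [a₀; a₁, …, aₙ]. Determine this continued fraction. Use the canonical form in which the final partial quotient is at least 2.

⌊140/41⌋ = 3, remainder 17
⌊41/17⌋ = 2, remainder 7
⌊17/7⌋ = 2, remainder 3
⌊7/3⌋ = 2, remainder 1
⌊3/1⌋ = 3, remainder 0

[3; 2, 2, 2, 3]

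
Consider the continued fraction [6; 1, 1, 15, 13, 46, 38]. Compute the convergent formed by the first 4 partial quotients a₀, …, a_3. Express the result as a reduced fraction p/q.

a_0 = 6: 6/1
a_1 = 1: 7/1
a_2 = 1: 13/2
a_3 = 15: 202/31

202/31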